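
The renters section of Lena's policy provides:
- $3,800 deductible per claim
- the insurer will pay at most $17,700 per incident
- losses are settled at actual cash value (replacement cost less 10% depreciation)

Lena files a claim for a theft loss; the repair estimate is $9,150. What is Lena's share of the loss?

$4,715

At 10% depreciation, ACV = $9,150 − $915 = $8,235.
After the deductible, $8,235 − $3,800 = $4,435 remains.
$4,435 ≤ $17,700, so the limit doesn't bind; insurer pays $4,435.
Tenant's share is the uncovered remainder: $9,150 − $4,435 = $4,715.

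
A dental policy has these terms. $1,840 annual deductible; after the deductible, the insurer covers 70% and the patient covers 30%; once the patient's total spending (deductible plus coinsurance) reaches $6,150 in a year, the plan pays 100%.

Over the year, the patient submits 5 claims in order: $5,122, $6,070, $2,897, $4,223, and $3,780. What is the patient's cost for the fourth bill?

$635.30

Bill 1, $5,122: $1,840 to deductible, leaving $3,282; 30% of $3,282 = $984.60. Patient pays $2,824.60; OOP now $2,824.60.
Bill 2, $6,070: 30% coinsurance on $6,070 = $1,821. Patient pays $1,821; OOP now $4,645.60.
Bill 3, $2,897: deductible already satisfied, so patient's share is 30% × $2,897 = $869.10. Cost to patient: $869.10. OOP to date $5,514.70.
Bill 4, $4,223: deductible met; 30% of $4,223 = $1,266.90. That would push OOP to $6,781.60, over the $6,150 cap, so patient pays $6,150 − $5,514.70 = $635.30.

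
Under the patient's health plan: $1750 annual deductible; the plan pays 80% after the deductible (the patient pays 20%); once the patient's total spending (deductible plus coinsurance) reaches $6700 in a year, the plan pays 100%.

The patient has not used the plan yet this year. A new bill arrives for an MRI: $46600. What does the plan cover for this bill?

$39900

The full $1750 deductible is still open; $1750 of this bill applies to it.
The remaining $44850 (= $46600 − $1750) moves to coinsurance.
Patient's 20% share of $44850 is $8970.
That puts the patient's cost at $1750 + $8970 = $10720 before any cap.
Adding $10720 to the $0 already spent would give $10720, which exceeds the $6700 cap; the patient pays just $6700 − $0 = $6700.
The insurer covers the remainder: $46600 − $6700 = $39900.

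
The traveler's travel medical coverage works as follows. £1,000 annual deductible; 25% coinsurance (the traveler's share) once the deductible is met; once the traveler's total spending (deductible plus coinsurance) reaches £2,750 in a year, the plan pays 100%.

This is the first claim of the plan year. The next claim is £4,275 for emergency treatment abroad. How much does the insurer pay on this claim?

£2,456.25

The full £1,000 deductible is still open; £1,000 of this bill applies to it.
After the £1,000 deductible portion, £4,275 − £1,000 = £3,275 is subject to coinsurance.
Coinsurance: £3,275 × 25% = £818.75.
Traveler responsibility before any cap: £1,000 + £818.75 = £1,818.75.
Cumulative spending £0 + £1,818.75 = £1,818.75 stays under the £2,750 maximum.
The insurer covers the remainder: £4,275 − £1,818.75 = £2,456.25.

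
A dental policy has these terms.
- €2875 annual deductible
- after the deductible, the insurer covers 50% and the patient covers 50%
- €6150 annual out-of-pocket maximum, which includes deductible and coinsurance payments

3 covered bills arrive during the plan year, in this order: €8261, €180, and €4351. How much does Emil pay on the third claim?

Claim 1 — €8261: deductible takes €2875, €5386 remains; patient's 50% is €2693. Patient owes €5568 (running OOP €5568).
Claim 2 — €180: 50% coinsurance on €180 = €90. Cost to patient: €90. OOP to date €5658.
Claim 3 — €4351: deductible met; 50% of €4351 = €2175.50. OOP would hit €7833.50 > €6150, so the cap limits the patient to €6150 − €5658 = €492.

€492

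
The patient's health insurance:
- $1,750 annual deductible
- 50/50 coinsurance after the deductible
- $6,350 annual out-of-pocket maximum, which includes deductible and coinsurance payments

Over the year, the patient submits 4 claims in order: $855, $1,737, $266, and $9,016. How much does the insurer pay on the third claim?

$133

#1 ($855): fully absorbed by the deductible. Patient owes $855 (running OOP $855). Plan pays $855 − $855 = $0.
#2 ($1,737): deductible takes $895, $842 remains; 50% of $842 = $421. Patient owes $1,316 (running OOP $2,171). Plan pays $1,737 − $1,316 = $421.
#3 ($266): deductible met; 50% of $266 = $133. Cost to patient: $133. OOP to date $2,304. Plan pays $266 − $133 = $133.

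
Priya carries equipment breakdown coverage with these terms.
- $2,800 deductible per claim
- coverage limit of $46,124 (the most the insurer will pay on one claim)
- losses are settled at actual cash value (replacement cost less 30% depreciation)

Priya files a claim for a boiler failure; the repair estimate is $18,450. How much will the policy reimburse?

$10,115

At 30% depreciation, ACV = $18,450 − $5,535 = $12,915.
Less the $2,800 deductible: $12,915 − $2,800 = $10,115.
$10,115 is within the $46,124 limit, so the insurer pays $10,115.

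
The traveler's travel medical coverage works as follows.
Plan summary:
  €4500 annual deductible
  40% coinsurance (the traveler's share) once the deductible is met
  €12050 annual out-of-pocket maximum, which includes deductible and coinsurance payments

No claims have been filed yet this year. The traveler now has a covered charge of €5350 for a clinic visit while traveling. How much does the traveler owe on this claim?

€4840

Deductible not yet touched, so the first €4500 of the bill goes to the deductible.
That leaves €5350 − €4500 = €850 for coinsurance.
40% of €850 = €340 falls to the traveler.
That puts the traveler's cost at €4500 + €340 = €4840 before any cap.
Cumulative spending €0 + €4840 = €4840 stays under the €12050 maximum.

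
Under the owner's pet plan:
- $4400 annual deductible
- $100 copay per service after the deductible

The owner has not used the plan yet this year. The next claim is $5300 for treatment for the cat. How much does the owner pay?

$4500

The full $4400 deductible is still open; $4400 of this bill applies to it.
The remaining $900 (= $5300 − $4400) moves to the copay.
Copay on this service: $100.
That puts the owner's cost at $4400 + $100 = $4500.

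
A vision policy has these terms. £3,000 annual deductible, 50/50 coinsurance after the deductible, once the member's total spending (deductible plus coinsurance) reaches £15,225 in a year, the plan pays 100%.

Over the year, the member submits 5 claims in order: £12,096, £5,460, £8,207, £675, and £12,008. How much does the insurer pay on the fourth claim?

£337.50

Claim 1 (£12,096): deductible takes £3,000, £9,096 remains; 50% of £9,096 = £4,548. Member owes £7,548 (running OOP £7,548). Plan pays £12,096 − £7,548 = £4,548.
Claim 2 (£5,460): 50% coinsurance on £5,460 = £2,730. Cost to member: £2,730. OOP to date £10,278. Insurer: £5,460 − £2,730 = £2,730.
Claim 3 (£8,207): 50% coinsurance on £8,207 = £4,103.50. Cost to member: £4,103.50. OOP to date £14,381.50. Plan pays £8,207 − £4,103.50 = £4,103.50.
Claim 4 (£675): deductible met; 50% of £675 = £337.50. Member owes £337.50 (running OOP £14,719). Insurer: £675 − £337.50 = £337.50.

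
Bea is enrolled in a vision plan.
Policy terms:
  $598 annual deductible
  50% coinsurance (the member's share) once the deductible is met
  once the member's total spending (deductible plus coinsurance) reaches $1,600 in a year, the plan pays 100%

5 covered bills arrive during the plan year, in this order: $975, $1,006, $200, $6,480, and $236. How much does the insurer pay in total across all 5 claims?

Claim 1 — $975: $598 to deductible, leaving $377; 50% of $377 = $188.50. Member owes $786.50 (running OOP $786.50). Insurer: $975 − $786.50 = $188.50.
Claim 2 — $1,006: deductible met; 50% of $1,006 = $503. Cost to member: $503. OOP to date $1,289.50. Insurer: $1,006 − $503 = $503.
Claim 3 — $200: deductible already satisfied, so member's share is 50% × $200 = $100. Member owes $100 (running OOP $1,389.50). Plan pays $200 − $100 = $100.
Claim 4 — $6,480: deductible met; 50% of $6,480 = $3,240. Adding that to $1,389.50 gives $4,629.50, past the $1,600 cap; member pays only $1,600 − $1,389.50 = $210.50. Plan pays $6,480 − $210.50 = $6,269.50.
Claim 5 — $236: 50% coinsurance on $236 = $118. Adding that to $1,600 gives $1,718, past the $1,600 cap; member pays only $1,600 − $1,600 = $0. Plan pays $236 − $0 = $236.
Insurer total: $188.50 + $503 + $100 + $6,269.50 + $236 = $7,297.

$7,297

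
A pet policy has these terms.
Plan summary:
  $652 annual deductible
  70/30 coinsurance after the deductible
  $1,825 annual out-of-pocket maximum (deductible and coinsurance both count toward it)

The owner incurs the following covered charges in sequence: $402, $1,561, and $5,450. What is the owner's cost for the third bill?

Bill 1, $402: fully absorbed by the deductible. Cost to owner: $402. OOP to date $402.
Bill 2, $1,561: deductible takes $250, $1,311 remains; owner's 30% is $393.30. Owner owes $643.30 (running OOP $1,045.30).
Bill 3, $5,450: deductible met; 30% of $5,450 = $1,635. Adding that to $1,045.30 gives $2,680.30, past the $1,825 cap; owner pays only $1,825 − $1,045.30 = $779.70.

$779.70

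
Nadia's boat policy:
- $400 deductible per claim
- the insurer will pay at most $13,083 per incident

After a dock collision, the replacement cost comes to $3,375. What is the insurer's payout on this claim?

$2,975

After the deductible, $3,375 − $400 = $2,975 remains.
That's under the $13,083 cap, so the insurer reimburses the full $2,975.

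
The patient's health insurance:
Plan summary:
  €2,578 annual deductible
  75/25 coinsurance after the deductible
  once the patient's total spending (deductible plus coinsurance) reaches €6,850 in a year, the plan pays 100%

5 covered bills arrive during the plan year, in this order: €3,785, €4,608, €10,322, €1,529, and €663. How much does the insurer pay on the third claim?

Claim 1 — €3,785: €2,578 finishes the deductible; €1,207 goes to coinsurance; patient's 25% is €301.75. Patient owes €2,879.75 (running OOP €2,879.75). Plan pays €3,785 − €2,879.75 = €905.25.
Claim 2 — €4,608: 25% coinsurance on €4,608 = €1,152. Patient owes €1,152 (running OOP €4,031.75). Plan pays €4,608 − €1,152 = €3,456.
Claim 3 — €10,322: 25% coinsurance on €10,322 = €2,580.50. Patient owes €2,580.50 (running OOP €6,612.25). Insurer: €10,322 − €2,580.50 = €7,741.50.

€7,741.50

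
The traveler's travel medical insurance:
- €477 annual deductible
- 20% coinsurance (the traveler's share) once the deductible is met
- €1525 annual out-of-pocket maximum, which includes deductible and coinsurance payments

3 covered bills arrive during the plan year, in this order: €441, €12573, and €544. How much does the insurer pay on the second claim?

Claim 1 — €441: fully absorbed by the deductible. Cost to traveler: €441. OOP to date €441. Plan pays €441 − €441 = €0.
Claim 2 — €12573: €36 finishes the deductible; €12537 goes to coinsurance; coinsurance €12537 × 20% = €2507.40. Deductible plus coinsurance: €36 + €2507.40 = €2543.40. Adding that to €441 gives €2984.40, past the €1525 cap; traveler pays only €1525 − €441 = €1084. Insurer: €12573 − €1084 = €11489.

€11489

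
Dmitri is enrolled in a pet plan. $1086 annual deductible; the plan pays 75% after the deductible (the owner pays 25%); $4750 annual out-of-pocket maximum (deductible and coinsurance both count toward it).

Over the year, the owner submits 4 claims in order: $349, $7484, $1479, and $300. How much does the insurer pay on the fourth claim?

Claim 1 ($349): fully absorbed by the deductible. Cost to owner: $349. OOP to date $349. Insurer: $349 − $349 = $0.
Claim 2 ($7484): $737 finishes the deductible; $6747 goes to coinsurance; 25% of $6747 = $1686.75. Owner owes $2423.75 (running OOP $2772.75). Insurer: $7484 − $2423.75 = $5060.25.
Claim 3 ($1479): 25% coinsurance on $1479 = $369.75. Owner pays $369.75; OOP now $3142.50. Plan pays $1479 − $369.75 = $1109.25.
Claim 4 ($300): deductible already satisfied, so owner's share is 25% × $300 = $75. Owner pays $75; OOP now $3217.50. Plan pays $300 − $75 = $225.

$225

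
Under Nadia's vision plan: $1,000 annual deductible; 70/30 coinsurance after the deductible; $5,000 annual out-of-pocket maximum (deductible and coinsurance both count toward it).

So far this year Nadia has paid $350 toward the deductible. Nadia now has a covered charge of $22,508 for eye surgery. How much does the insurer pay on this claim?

Deductible still to meet: $1,000 − $350 = $650.
After the $650 deductible portion, $22,508 − $650 = $21,858 is subject to coinsurance.
Member's 30% share of $21,858 is $6,557.40.
So the member owes $650 + $6,557.40 = $7,207.40 before any cap.
That would bring total out-of-pocket to $7,557.40, past the $5,000 cap. The member is capped at $5,000 − $350 = $4,650 on this claim.
The plan picks up $22,508 − $4,650 = $17,858.

$17,858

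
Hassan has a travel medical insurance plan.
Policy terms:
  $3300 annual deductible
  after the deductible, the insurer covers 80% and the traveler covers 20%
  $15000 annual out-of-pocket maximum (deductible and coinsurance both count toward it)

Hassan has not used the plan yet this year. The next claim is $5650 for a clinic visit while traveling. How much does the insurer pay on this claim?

$1880

Deductible not yet touched, so the first $3300 of the bill goes to the deductible.
That leaves $5650 − $3300 = $2350 for coinsurance.
Coinsurance: $2350 × 20% = $470.
Traveler responsibility before any cap: $3300 + $470 = $3770.
Total out-of-pocket so far would be $0 + $3770 = $3770, below the $15000 cap — no reduction.
The insurer covers the remainder: $5650 − $3770 = $1880.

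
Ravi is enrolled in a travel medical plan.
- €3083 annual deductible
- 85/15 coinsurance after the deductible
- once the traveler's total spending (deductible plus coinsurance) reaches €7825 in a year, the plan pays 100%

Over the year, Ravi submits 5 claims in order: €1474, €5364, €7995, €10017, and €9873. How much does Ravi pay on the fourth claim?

#1 (€1474): entire amount goes to the deductible. Traveler owes €1474 (running OOP €1474).
#2 (€5364): €1609 to deductible, leaving €3755; 15% of €3755 = €563.25. Traveler owes €2172.25 (running OOP €3646.25).
#3 (€7995): 15% coinsurance on €7995 = €1199.25. Traveler owes €1199.25 (running OOP €4845.50).
#4 (€10017): 15% coinsurance on €10017 = €1502.55. Traveler owes €1502.55 (running OOP €6348.05).

€1502.55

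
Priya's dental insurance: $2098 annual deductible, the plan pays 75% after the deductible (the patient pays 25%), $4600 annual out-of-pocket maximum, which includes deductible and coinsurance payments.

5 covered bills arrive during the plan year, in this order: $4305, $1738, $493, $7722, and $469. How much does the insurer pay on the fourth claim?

#1 ($4305): $2098 to deductible, leaving $2207; coinsurance $2207 × 25% = $551.75. Patient owes $2649.75 (running OOP $2649.75). Insurer: $4305 − $2649.75 = $1655.25.
#2 ($1738): deductible met; 25% of $1738 = $434.50. Patient pays $434.50; OOP now $3084.25. Insurer: $1738 − $434.50 = $1303.50.
#3 ($493): deductible already satisfied, so patient's share is 25% × $493 = $123.25. Patient owes $123.25 (running OOP $3207.50). Plan pays $493 − $123.25 = $369.75.
#4 ($7722): 25% coinsurance on $7722 = $1930.50. That would push OOP to $5138, over the $4600 cap, so patient pays $4600 − $3207.50 = $1392.50. Insurer: $7722 − $1392.50 = $6329.50.

$6329.50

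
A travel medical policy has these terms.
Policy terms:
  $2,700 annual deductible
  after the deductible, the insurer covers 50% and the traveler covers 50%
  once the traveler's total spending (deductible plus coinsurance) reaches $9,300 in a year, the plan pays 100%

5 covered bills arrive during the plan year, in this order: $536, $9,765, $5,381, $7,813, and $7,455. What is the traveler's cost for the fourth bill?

$109

#1 ($536): fully absorbed by the deductible. Traveler owes $536 (running OOP $536).
#2 ($9,765): deductible takes $2,164, $7,601 remains; traveler's 50% is $3,800.50. Traveler pays $5,964.50; OOP now $6,500.50.
#3 ($5,381): deductible met; 50% of $5,381 = $2,690.50. Traveler owes $2,690.50 (running OOP $9,191).
#4 ($7,813): 50% coinsurance on $7,813 = $3,906.50. OOP would hit $13,097.50 > $9,300, so the cap limits the traveler to $9,300 − $9,191 = $109.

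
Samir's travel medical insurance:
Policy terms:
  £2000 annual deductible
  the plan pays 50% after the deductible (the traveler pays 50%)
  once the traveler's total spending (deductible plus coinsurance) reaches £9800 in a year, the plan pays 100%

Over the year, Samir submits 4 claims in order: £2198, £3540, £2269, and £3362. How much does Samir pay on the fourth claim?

#1 (£2198): deductible takes £2000, £198 remains; 50% of £198 = £99. Traveler pays £2099; OOP now £2099.
#2 (£3540): deductible met; 50% of £3540 = £1770. Traveler pays £1770; OOP now £3869.
#3 (£2269): 50% coinsurance on £2269 = £1134.50. Cost to traveler: £1134.50. OOP to date £5003.50.
#4 (£3362): 50% coinsurance on £3362 = £1681. Traveler owes £1681 (running OOP £6684.50).

£1681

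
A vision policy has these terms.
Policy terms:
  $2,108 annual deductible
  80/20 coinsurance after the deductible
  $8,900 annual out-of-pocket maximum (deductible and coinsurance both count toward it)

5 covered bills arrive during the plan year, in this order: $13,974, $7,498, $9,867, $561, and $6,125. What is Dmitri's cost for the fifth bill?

#1 ($13,974): $2,108 finishes the deductible; $11,866 goes to coinsurance; coinsurance $11,866 × 20% = $2,373.20. Member owes $4,481.20 (running OOP $4,481.20).
#2 ($7,498): deductible met; 20% of $7,498 = $1,499.60. Cost to member: $1,499.60. OOP to date $5,980.80.
#3 ($9,867): 20% coinsurance on $9,867 = $1,973.40. Member owes $1,973.40 (running OOP $7,954.20).
#4 ($561): deductible already satisfied, so member's share is 20% × $561 = $112.20. Member owes $112.20 (running OOP $8,066.40).
#5 ($6,125): deductible met; 20% of $6,125 = $1,225. That would push OOP to $9,291.40, over the $8,900 cap, so member pays $8,900 − $8,066.40 = $833.60.

$833.60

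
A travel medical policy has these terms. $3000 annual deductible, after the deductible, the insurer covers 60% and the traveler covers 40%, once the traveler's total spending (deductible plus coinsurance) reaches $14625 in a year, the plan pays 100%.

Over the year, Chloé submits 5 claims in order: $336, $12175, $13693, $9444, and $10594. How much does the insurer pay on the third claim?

$8215.80

#1 ($336): fully absorbed by the deductible. Traveler pays $336; OOP now $336. Plan pays $336 − $336 = $0.
#2 ($12175): $2664 finishes the deductible; $9511 goes to coinsurance; 40% of $9511 = $3804.40. Cost to traveler: $6468.40. OOP to date $6804.40. Insurer: $12175 − $6468.40 = $5706.60.
#3 ($13693): deductible already satisfied, so traveler's share is 40% × $13693 = $5477.20. Cost to traveler: $5477.20. OOP to date $12281.60. Insurer: $13693 − $5477.20 = $8215.80.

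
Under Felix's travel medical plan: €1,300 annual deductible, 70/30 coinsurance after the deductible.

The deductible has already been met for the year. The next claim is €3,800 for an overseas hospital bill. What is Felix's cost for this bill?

€1,140

With the deductible met, the entire €3,800 is subject to coinsurance.
Traveler's 30% share of €3,800 is €1,140.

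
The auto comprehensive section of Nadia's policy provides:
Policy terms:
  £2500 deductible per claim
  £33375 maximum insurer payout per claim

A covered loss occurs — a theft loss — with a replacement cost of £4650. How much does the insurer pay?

£2150

After the deductible, £4650 − £2500 = £2150 remains.
£2150 is within the £33375 limit, so the insurer pays £2150.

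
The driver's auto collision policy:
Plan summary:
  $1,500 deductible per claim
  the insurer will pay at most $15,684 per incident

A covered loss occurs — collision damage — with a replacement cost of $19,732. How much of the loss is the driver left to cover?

$4,048

After the deductible, $19,732 − $1,500 = $18,232 remains.
Since $18,232 > $15,684, the payout is capped at $15,684.
Out of pocket: $19,732 − $15,684 = $4,048.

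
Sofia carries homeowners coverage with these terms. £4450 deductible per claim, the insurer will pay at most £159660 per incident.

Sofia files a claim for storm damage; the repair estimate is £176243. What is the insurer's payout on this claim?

£159660

After the deductible, £176243 − £4450 = £171793 remains.
£171793 exceeds the £159660 limit, so the insurer pays the limit: £159660.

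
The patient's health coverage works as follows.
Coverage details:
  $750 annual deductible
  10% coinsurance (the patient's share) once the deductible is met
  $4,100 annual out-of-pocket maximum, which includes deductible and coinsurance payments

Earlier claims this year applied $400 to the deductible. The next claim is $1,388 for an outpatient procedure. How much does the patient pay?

$453.80

Deductible still to meet: $750 − $400 = $350.
That leaves $1,388 − $350 = $1,038 for coinsurance.
Coinsurance: $1,038 × 10% = $103.80.
Patient responsibility before any cap: $350 + $103.80 = $453.80.
Year-to-date out-of-pocket becomes $400 + $453.80 = $853.80, still under the $4,100 maximum, so no cap applies.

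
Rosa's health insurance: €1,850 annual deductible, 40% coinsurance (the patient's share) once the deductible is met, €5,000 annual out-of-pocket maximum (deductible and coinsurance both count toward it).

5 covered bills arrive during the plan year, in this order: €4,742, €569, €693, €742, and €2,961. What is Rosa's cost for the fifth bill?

Bill 1, €4,742: €1,850 finishes the deductible; €2,892 goes to coinsurance; coinsurance €2,892 × 40% = €1,156.80. Patient owes €3,006.80 (running OOP €3,006.80).
Bill 2, €569: 40% coinsurance on €569 = €227.60. Cost to patient: €227.60. OOP to date €3,234.40.
Bill 3, €693: 40% coinsurance on €693 = €277.20. Cost to patient: €277.20. OOP to date €3,511.60.
Bill 4, €742: deductible already satisfied, so patient's share is 40% × €742 = €296.80. Patient pays €296.80; OOP now €3,808.40.
Bill 5, €2,961: deductible already satisfied, so patient's share is 40% × €2,961 = €1,184.40. Cost to patient: €1,184.40. OOP to date €4,992.80.

€1,184.40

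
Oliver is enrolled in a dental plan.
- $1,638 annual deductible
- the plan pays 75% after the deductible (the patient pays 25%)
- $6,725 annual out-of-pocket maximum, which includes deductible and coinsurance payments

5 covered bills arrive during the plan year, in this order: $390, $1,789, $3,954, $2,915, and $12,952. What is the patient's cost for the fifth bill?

Bill 1, $390: all of it applies to the deductible. Patient pays $390; OOP now $390.
Bill 2, $1,789: deductible takes $1,248, $541 remains; 25% of $541 = $135.25. Patient owes $1,383.25 (running OOP $1,773.25).
Bill 3, $3,954: 25% coinsurance on $3,954 = $988.50. Cost to patient: $988.50. OOP to date $2,761.75.
Bill 4, $2,915: deductible already satisfied, so patient's share is 25% × $2,915 = $728.75. Patient owes $728.75 (running OOP $3,490.50).
Bill 5, $12,952: deductible met; 25% of $12,952 = $3,238. Adding that to $3,490.50 gives $6,728.50, past the $6,725 cap; patient pays only $6,725 − $3,490.50 = $3,234.50.

$3,234.50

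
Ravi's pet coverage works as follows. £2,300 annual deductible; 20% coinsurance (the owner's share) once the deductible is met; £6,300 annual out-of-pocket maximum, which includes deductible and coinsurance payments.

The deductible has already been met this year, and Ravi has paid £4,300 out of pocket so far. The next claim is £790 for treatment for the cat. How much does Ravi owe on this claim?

£158

With the deductible met, the entire £790 is subject to coinsurance.
20% of £790 = £158 falls to the owner.
Total out-of-pocket so far would be £4,300 + £158 = £4,458, below the £6,300 cap — no reduction.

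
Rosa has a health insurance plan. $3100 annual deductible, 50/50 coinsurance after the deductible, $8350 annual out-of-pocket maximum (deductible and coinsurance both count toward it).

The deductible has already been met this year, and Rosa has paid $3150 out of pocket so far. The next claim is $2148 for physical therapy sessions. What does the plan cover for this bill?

$1074

The deductible is already satisfied, so the full bill goes to coinsurance.
Patient's 50% share of $2148 is $1074.
Year-to-date out-of-pocket becomes $3150 + $1074 = $4224, still under the $8350 maximum, so no cap applies.
The plan picks up $2148 − $1074 = $1074.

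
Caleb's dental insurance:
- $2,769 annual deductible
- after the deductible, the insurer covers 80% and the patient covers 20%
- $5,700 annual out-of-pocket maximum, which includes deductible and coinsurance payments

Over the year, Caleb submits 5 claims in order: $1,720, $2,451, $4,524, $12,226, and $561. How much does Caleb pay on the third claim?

$904.80

Bill 1, $1,720: all of it applies to the deductible. Patient pays $1,720; OOP now $1,720.
Bill 2, $2,451: $1,049 finishes the deductible; $1,402 goes to coinsurance; patient's 20% is $280.40. Patient owes $1,329.40 (running OOP $3,049.40).
Bill 3, $4,524: 20% coinsurance on $4,524 = $904.80. Cost to patient: $904.80. OOP to date $3,954.20.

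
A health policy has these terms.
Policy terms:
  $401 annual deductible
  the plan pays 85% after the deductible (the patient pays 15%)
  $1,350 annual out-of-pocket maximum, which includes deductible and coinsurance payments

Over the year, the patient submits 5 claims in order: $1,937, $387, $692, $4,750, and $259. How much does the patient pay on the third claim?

Bill 1, $1,937: $401 to deductible, leaving $1,536; patient's 15% is $230.40. Cost to patient: $631.40. OOP to date $631.40.
Bill 2, $387: 15% coinsurance on $387 = $58.05. Cost to patient: $58.05. OOP to date $689.45.
Bill 3, $692: deductible met; 15% of $692 = $103.80. Patient owes $103.80 (running OOP $793.25).

$103.80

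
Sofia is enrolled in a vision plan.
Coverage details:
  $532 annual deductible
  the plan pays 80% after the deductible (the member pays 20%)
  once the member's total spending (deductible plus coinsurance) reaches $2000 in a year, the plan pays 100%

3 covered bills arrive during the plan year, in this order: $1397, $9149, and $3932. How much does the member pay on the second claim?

Claim 1 ($1397): deductible takes $532, $865 remains; member's 20% is $173. Cost to member: $705. OOP to date $705.
Claim 2 ($9149): deductible met; 20% of $9149 = $1829.80. That would push OOP to $2534.80, over the $2000 cap, so member pays $2000 − $705 = $1295.

$1295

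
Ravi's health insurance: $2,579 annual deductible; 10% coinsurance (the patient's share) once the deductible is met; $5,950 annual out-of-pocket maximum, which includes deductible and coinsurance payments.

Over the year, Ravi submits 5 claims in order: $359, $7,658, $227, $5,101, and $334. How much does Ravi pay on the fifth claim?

$33.40

Claim 1 — $359: entire amount goes to the deductible. Patient pays $359; OOP now $359.
Claim 2 — $7,658: deductible takes $2,220, $5,438 remains; coinsurance $5,438 × 10% = $543.80. Patient owes $2,763.80 (running OOP $3,122.80).
Claim 3 — $227: deductible met; 10% of $227 = $22.70. Patient owes $22.70 (running OOP $3,145.50).
Claim 4 — $5,101: 10% coinsurance on $5,101 = $510.10. Patient owes $510.10 (running OOP $3,655.60).
Claim 5 — $334: 10% coinsurance on $334 = $33.40. Patient owes $33.40 (running OOP $3,689).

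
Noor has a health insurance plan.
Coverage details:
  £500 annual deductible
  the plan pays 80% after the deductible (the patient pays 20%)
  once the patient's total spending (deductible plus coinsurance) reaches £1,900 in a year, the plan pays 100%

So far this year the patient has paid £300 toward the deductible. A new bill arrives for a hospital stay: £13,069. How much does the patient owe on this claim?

£1,600

Deductible still to meet: £500 − £300 = £200.
After the £200 deductible portion, £13,069 − £200 = £12,869 is subject to coinsurance.
20% of £12,869 = £2,573.80 falls to the patient.
That puts the patient's cost at £200 + £2,573.80 = £2,773.80 before any cap.
That would bring total out-of-pocket to £3,073.80, past the £1,900 cap. The patient is capped at £1,900 − £300 = £1,600 on this claim.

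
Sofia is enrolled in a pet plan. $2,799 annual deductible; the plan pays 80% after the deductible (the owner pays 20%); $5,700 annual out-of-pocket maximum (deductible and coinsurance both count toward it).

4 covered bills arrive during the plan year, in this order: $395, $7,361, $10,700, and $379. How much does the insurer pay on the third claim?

$8,790.40

Claim 1 ($395): entire amount goes to the deductible. Owner pays $395; OOP now $395. Plan pays $395 − $395 = $0.
Claim 2 ($7,361): deductible takes $2,404, $4,957 remains; owner's 20% is $991.40. Owner owes $3,395.40 (running OOP $3,790.40). Insurer: $7,361 − $3,395.40 = $3,965.60.
Claim 3 ($10,700): 20% coinsurance on $10,700 = $2,140. That would push OOP to $5,930.40, over the $5,700 cap, so owner pays $5,700 − $3,790.40 = $1,909.60. Plan pays $10,700 − $1,909.60 = $8,790.40.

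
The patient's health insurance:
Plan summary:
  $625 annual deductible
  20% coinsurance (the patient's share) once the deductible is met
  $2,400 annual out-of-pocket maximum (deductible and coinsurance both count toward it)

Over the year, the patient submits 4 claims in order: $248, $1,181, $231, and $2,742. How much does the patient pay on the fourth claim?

Claim 1 — $248: all of it applies to the deductible. Patient owes $248 (running OOP $248).
Claim 2 — $1,181: $377 finishes the deductible; $804 goes to coinsurance; patient's 20% is $160.80. Patient owes $537.80 (running OOP $785.80).
Claim 3 — $231: 20% coinsurance on $231 = $46.20. Patient pays $46.20; OOP now $832.
Claim 4 — $2,742: 20% coinsurance on $2,742 = $548.40. Cost to patient: $548.40. OOP to date $1,380.40.

$548.40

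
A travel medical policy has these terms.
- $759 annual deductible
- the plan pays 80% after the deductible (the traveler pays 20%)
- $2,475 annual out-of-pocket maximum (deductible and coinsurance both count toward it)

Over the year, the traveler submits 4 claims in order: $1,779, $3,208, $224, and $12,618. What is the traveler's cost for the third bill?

$44.80

#1 ($1,779): deductible takes $759, $1,020 remains; traveler's 20% is $204. Cost to traveler: $963. OOP to date $963.
#2 ($3,208): deductible met; 20% of $3,208 = $641.60. Traveler owes $641.60 (running OOP $1,604.60).
#3 ($224): deductible met; 20% of $224 = $44.80. Cost to traveler: $44.80. OOP to date $1,649.40.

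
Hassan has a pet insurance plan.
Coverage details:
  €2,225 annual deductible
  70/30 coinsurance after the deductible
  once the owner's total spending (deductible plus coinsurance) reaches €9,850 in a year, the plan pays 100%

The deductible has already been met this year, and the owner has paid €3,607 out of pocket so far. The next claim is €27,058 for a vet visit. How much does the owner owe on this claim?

€6,243

The deductible is already satisfied, so the full bill goes to coinsurance.
30% of €27,058 = €8,117.40 falls to the owner.
Year-to-date out-of-pocket would reach €3,607 + €8,117.40 = €11,724.40, above the €9,850 maximum, so the owner pays only €9,850 − €3,607 = €6,243.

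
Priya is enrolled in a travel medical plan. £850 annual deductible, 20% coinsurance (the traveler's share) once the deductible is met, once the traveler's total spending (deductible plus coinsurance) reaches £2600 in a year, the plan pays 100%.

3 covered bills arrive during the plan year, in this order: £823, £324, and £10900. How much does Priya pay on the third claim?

Claim 1 — £823: entire amount goes to the deductible. Traveler owes £823 (running OOP £823).
Claim 2 — £324: £27 to deductible, leaving £297; 20% of £297 = £59.40. Traveler owes £86.40 (running OOP £909.40).
Claim 3 — £10900: deductible already satisfied, so traveler's share is 20% × £10900 = £2180. Adding that to £909.40 gives £3089.40, past the £2600 cap; traveler pays only £2600 − £909.40 = £1690.60.

£1690.60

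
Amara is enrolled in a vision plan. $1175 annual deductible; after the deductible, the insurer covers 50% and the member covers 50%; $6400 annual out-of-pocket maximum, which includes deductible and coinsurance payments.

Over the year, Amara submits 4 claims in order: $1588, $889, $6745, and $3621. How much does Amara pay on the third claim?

#1 ($1588): $1175 to deductible, leaving $413; 50% of $413 = $206.50. Member pays $1381.50; OOP now $1381.50.
#2 ($889): 50% coinsurance on $889 = $444.50. Member owes $444.50 (running OOP $1826).
#3 ($6745): 50% coinsurance on $6745 = $3372.50. Member pays $3372.50; OOP now $5198.50.

$3372.50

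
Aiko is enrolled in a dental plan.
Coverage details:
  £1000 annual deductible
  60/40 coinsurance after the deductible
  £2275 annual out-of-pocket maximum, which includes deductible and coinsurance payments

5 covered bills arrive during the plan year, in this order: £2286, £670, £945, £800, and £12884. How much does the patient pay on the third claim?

Claim 1 — £2286: deductible takes £1000, £1286 remains; patient's 40% is £514.40. Cost to patient: £1514.40. OOP to date £1514.40.
Claim 2 — £670: deductible met; 40% of £670 = £268. Patient owes £268 (running OOP £1782.40).
Claim 3 — £945: 40% coinsurance on £945 = £378. Patient owes £378 (running OOP £2160.40).

£378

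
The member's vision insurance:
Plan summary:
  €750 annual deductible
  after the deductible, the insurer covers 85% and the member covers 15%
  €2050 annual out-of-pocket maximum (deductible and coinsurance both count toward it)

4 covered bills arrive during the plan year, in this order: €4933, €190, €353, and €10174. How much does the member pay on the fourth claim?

#1 (€4933): €750 finishes the deductible; €4183 goes to coinsurance; coinsurance €4183 × 15% = €627.45. Cost to member: €1377.45. OOP to date €1377.45.
#2 (€190): 15% coinsurance on €190 = €28.50. Cost to member: €28.50. OOP to date €1405.95.
#3 (€353): deductible met; 15% of €353 = €52.95. Member owes €52.95 (running OOP €1458.90).
#4 (€10174): deductible met; 15% of €10174 = €1526.10. OOP would hit €2985 > €2050, so the cap limits the member to €2050 − €1458.90 = €591.10.

€591.10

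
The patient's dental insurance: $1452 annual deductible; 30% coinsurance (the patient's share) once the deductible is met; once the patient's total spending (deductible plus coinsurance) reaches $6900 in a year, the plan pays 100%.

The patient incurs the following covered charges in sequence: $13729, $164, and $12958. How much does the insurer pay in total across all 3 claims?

$19951

Bill 1, $13729: deductible takes $1452, $12277 remains; patient's 30% is $3683.10. Patient pays $5135.10; OOP now $5135.10. Plan pays $13729 − $5135.10 = $8593.90.
Bill 2, $164: deductible already satisfied, so patient's share is 30% × $164 = $49.20. Patient pays $49.20; OOP now $5184.30. Insurer: $164 − $49.20 = $114.80.
Bill 3, $12958: 30% coinsurance on $12958 = $3887.40. Adding that to $5184.30 gives $9071.70, past the $6900 cap; patient pays only $6900 − $5184.30 = $1715.70. Insurer: $12958 − $1715.70 = $11242.30.
Insurer total: $8593.90 + $114.80 + $11242.30 = $19951.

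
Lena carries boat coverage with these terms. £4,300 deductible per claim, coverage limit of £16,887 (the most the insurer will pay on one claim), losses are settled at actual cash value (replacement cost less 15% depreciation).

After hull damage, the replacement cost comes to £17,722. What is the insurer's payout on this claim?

£10,763.70

Actual cash value after 15% depreciation: £17,722 × 85% = £15,063.70.
After the deductible, £15,063.70 − £4,300 = £10,763.70 remains.
£10,763.70 is within the £16,887 limit, so the insurer pays £10,763.70.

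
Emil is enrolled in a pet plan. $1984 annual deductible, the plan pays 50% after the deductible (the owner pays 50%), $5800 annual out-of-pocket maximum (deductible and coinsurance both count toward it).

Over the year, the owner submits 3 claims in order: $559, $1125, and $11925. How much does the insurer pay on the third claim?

$7809

Claim 1 — $559: fully absorbed by the deductible. Cost to owner: $559. OOP to date $559. Plan pays $559 − $559 = $0.
Claim 2 — $1125: entire amount goes to the deductible. Owner pays $1125; OOP now $1684. Insurer: $1125 − $1125 = $0.
Claim 3 — $11925: $300 to deductible, leaving $11625; coinsurance $11625 × 50% = $5812.50. Claim cost before the cap: $300 + $5812.50 = $6112.50. OOP would hit $7796.50 > $5800, so the cap limits the owner to $5800 − $1684 = $4116. Plan pays $11925 − $4116 = $7809.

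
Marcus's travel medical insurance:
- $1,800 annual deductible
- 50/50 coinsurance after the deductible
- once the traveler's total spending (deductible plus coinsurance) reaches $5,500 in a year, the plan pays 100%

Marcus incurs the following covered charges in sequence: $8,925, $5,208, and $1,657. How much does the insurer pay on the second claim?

Bill 1, $8,925: deductible takes $1,800, $7,125 remains; coinsurance $7,125 × 50% = $3,562.50. Traveler owes $5,362.50 (running OOP $5,362.50). Plan pays $8,925 − $5,362.50 = $3,562.50.
Bill 2, $5,208: deductible met; 50% of $5,208 = $2,604. OOP would hit $7,966.50 > $5,500, so the cap limits the traveler to $5,500 − $5,362.50 = $137.50. Plan pays $5,208 − $137.50 = $5,070.50.

$5,070.50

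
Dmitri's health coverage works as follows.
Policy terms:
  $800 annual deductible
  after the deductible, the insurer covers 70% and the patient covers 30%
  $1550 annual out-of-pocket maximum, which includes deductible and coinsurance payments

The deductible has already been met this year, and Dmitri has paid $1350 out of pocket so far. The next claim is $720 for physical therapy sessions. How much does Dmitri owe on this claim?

$200

The deductible is already satisfied, so the full bill goes to coinsurance.
Patient's 30% share of $720 is $216.
That would bring total out-of-pocket to $1566, past the $1550 cap. The patient is capped at $1550 − $1350 = $200 on this claim.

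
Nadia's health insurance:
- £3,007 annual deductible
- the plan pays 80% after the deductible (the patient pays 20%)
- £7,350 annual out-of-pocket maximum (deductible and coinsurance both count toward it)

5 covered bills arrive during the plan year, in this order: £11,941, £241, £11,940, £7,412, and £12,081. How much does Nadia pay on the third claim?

£2,388

Claim 1 — £11,941: deductible takes £3,007, £8,934 remains; 20% of £8,934 = £1,786.80. Patient pays £4,793.80; OOP now £4,793.80.
Claim 2 — £241: 20% coinsurance on £241 = £48.20. Patient pays £48.20; OOP now £4,842.
Claim 3 — £11,940: 20% coinsurance on £11,940 = £2,388. Patient pays £2,388; OOP now £7,230.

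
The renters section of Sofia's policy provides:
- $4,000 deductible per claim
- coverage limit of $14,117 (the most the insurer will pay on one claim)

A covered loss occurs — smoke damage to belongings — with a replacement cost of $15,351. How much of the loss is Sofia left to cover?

Subtract the deductible: $15,351 − $4,000 = $11,351.
That's under the $14,117 cap, so the insurer reimburses the full $11,351.
Out of pocket: $15,351 − $11,351 = $4,000.

$4,000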